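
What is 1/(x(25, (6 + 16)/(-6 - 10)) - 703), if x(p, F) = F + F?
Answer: -4/2823 ≈ -0.0014169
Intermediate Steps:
x(p, F) = 2*F
1/(x(25, (6 + 16)/(-6 - 10)) - 703) = 1/(2*((6 + 16)/(-6 - 10)) - 703) = 1/(2*(22/(-16)) - 703) = 1/(2*(22*(-1/16)) - 703) = 1/(2*(-11/8) - 703) = 1/(-11/4 - 703) = 1/(-2823/4) = -4/2823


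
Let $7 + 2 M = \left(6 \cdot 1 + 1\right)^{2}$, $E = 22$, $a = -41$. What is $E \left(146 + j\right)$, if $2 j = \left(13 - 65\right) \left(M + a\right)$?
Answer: $14652$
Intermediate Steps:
$M = 21$ ($M = - \frac{7}{2} + \frac{\left(6 \cdot 1 + 1\right)^{2}}{2} = - \frac{7}{2} + \frac{\left(6 + 1\right)^{2}}{2} = - \frac{7}{2} + \frac{7^{2}}{2} = - \frac{7}{2} + \frac{1}{2} \cdot 49 = - \frac{7}{2} + \frac{49}{2} = 21$)
$j = 520$ ($j = \frac{\left(13 - 65\right) \left(21 - 41\right)}{2} = \frac{\left(-52\right) \left(-20\right)}{2} = \frac{1}{2} \cdot 1040 = 520$)
$E \left(146 + j\right) = 22 \left(146 + 520\right) = 22 \cdot 666 = 14652$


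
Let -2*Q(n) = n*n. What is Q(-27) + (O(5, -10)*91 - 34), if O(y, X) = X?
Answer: -2617/2 ≈ -1308.5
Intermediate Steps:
Q(n) = -n**2/2 (Q(n) = -n*n/2 = -n**2/2)
Q(-27) + (O(5, -10)*91 - 34) = -1/2*(-27)**2 + (-10*91 - 34) = -1/2*729 + (-910 - 34) = -729/2 - 944 = -2617/2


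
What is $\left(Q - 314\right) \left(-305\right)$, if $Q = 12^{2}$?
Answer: $51850$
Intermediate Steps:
$Q = 144$
$\left(Q - 314\right) \left(-305\right) = \left(144 - 314\right) \left(-305\right) = \left(-170\right) \left(-305\right) = 51850$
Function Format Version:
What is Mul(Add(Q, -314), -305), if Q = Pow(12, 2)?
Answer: 51850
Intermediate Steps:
Q = 144
Mul(Add(Q, -314), -305) = Mul(Add(144, -314), -305) = Mul(-170, -305) = 51850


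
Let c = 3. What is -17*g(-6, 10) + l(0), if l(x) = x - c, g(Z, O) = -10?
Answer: 167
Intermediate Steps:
l(x) = -3 + x (l(x) = x - 1*3 = x - 3 = -3 + x)
-17*g(-6, 10) + l(0) = -17*(-10) + (-3 + 0) = 170 - 3 = 167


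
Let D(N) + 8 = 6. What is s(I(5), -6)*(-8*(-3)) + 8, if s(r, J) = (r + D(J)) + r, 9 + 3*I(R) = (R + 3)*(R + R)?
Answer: 1096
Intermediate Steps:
D(N) = -2 (D(N) = -8 + 6 = -2)
I(R) = -3 + 2*R*(3 + R)/3 (I(R) = -3 + ((R + 3)*(R + R))/3 = -3 + ((3 + R)*(2*R))/3 = -3 + (2*R*(3 + R))/3 = -3 + 2*R*(3 + R)/3)
s(r, J) = -2 + 2*r (s(r, J) = (r - 2) + r = (-2 + r) + r = -2 + 2*r)
s(I(5), -6)*(-8*(-3)) + 8 = (-2 + 2*(-3 + 2*5 + (⅔)*5²))*(-8*(-3)) + 8 = (-2 + 2*(-3 + 10 + (⅔)*25))*24 + 8 = (-2 + 2*(-3 + 10 + 50/3))*24 + 8 = (-2 + 2*(71/3))*24 + 8 = (-2 + 142/3)*24 + 8 = (136/3)*24 + 8 = 1088 + 8 = 1096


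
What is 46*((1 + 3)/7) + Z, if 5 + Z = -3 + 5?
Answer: 163/7 ≈ 23.286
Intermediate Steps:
Z = -3 (Z = -5 + (-3 + 5) = -5 + 2 = -3)
46*((1 + 3)/7) + Z = 46*((1 + 3)/7) - 3 = 46*(4*(1/7)) - 3 = 46*(4/7) - 3 = 184/7 - 3 = 163/7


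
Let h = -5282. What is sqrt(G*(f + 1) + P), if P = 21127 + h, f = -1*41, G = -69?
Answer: 61*sqrt(5) ≈ 136.40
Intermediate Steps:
f = -41
P = 15845 (P = 21127 - 5282 = 15845)
sqrt(G*(f + 1) + P) = sqrt(-69*(-41 + 1) + 15845) = sqrt(-69*(-40) + 15845) = sqrt(2760 + 15845) = sqrt(18605) = 61*sqrt(5)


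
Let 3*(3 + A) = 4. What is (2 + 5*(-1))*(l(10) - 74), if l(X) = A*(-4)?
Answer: 202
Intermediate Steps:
A = -5/3 (A = -3 + (⅓)*4 = -3 + 4/3 = -5/3 ≈ -1.6667)
l(X) = 20/3 (l(X) = -5/3*(-4) = 20/3)
(2 + 5*(-1))*(l(10) - 74) = (2 + 5*(-1))*(20/3 - 74) = (2 - 5)*(-202/3) = -3*(-202/3) = 202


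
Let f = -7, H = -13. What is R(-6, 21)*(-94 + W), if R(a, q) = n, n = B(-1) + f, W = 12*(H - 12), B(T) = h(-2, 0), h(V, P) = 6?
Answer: 394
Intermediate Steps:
B(T) = 6
W = -300 (W = 12*(-13 - 12) = 12*(-25) = -300)
n = -1 (n = 6 - 7 = -1)
R(a, q) = -1
R(-6, 21)*(-94 + W) = -(-94 - 300) = -1*(-394) = 394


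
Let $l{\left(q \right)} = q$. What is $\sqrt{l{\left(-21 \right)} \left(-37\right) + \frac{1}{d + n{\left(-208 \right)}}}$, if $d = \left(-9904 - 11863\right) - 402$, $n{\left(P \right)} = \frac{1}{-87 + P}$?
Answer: $\frac{\sqrt{2077004236988397}}{1634964} \approx 27.875$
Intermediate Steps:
$d = -22169$ ($d = -21767 - 402 = -22169$)
$\sqrt{l{\left(-21 \right)} \left(-37\right) + \frac{1}{d + n{\left(-208 \right)}}} = \sqrt{\left(-21\right) \left(-37\right) + \frac{1}{-22169 + \frac{1}{-87 - 208}}} = \sqrt{777 + \frac{1}{-22169 + \frac{1}{-295}}} = \sqrt{777 + \frac{1}{-22169 - \frac{1}{295}}} = \sqrt{777 + \frac{1}{- \frac{6539856}{295}}} = \sqrt{777 - \frac{295}{6539856}} = \sqrt{\frac{5081467817}{6539856}} = \frac{\sqrt{2077004236988397}}{1634964}$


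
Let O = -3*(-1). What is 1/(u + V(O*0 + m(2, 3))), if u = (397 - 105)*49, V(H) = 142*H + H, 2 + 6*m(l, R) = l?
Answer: 1/14308 ≈ 6.9891e-5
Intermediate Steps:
m(l, R) = -1/3 + l/6
O = 3
V(H) = 143*H
u = 14308 (u = 292*49 = 14308)
1/(u + V(O*0 + m(2, 3))) = 1/(14308 + 143*(3*0 + (-1/3 + (1/6)*2))) = 1/(14308 + 143*(0 + (-1/3 + 1/3))) = 1/(14308 + 143*(0 + 0)) = 1/(14308 + 143*0) = 1/(14308 + 0) = 1/14308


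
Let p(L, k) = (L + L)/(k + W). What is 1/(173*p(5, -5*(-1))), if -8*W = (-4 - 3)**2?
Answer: -9/13840 ≈ -0.00065029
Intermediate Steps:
W = -49/8 (W = -(-4 - 3)**2/8 = -1/8*(-7)**2 = -1/8*49 = -49/8 ≈ -6.1250)
p(L, k) = 2*L/(-49/8 + k) (p(L, k) = (L + L)/(k - 49/8) = (2*L)/(-49/8 + k) = 2*L/(-49/8 + k))
1/(173*p(5, -5*(-1))) = 1/(173*(16*5/(-49 + 8*(-5*(-1))))) = 1/(173*(16*5/(-49 + 8*5))) = 1/(173*(16*5/(-49 + 40))) = 1/(173*(16*5/(-9))) = 1/(173*(16*5*(-1/9))) = 1/(173*(-80/9)) = 1/(-13840/9) = -9/13840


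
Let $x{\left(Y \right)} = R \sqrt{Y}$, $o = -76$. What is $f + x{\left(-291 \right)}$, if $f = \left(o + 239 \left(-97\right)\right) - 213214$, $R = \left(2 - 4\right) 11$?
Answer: $-236473 - 22 i \sqrt{291} \approx -2.3647 \cdot 10^{5} - 375.29 i$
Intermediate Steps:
$R = -22$ ($R = \left(-2\right) 11 = -22$)
$x{\left(Y \right)} = - 22 \sqrt{Y}$
$f = -236473$ ($f = \left(-76 + 239 \left(-97\right)\right) - 213214 = \left(-76 - 23183\right) - 213214 = -23259 - 213214 = -236473$)
$f + x{\left(-291 \right)} = -236473 - 22 \sqrt{-291} = -236473 - 22 i \sqrt{291}$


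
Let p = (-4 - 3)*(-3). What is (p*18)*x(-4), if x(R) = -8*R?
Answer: 12096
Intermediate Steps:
p = 21 (p = -7*(-3) = 21)
(p*18)*x(-4) = (21*18)*(-8*(-4)) = 378*32 = 12096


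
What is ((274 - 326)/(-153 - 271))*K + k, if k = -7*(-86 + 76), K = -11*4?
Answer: 3424/53 ≈ 64.604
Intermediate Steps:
K = -44
k = 70 (k = -7*(-10) = 70)
((274 - 326)/(-153 - 271))*K + k = ((274 - 326)/(-153 - 271))*(-44) + 70 = -52/(-424)*(-44) + 70 = -52*(-1/424)*(-44) + 70 = (13/106)*(-44) + 70 = -286/53 + 70 = 3424/53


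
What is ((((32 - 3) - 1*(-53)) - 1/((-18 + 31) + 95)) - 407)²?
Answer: 1232080201/11664 ≈ 1.0563e+5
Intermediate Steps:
((((32 - 3) - 1*(-53)) - 1/((-18 + 31) + 95)) - 407)² = (((29 + 53) - 1/(13 + 95)) - 407)² = ((82 - 1/108) - 407)² = (8855/108 - 407)² = (-35101/108)² = 1232080201/11664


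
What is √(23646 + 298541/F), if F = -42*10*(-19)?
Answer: √377042273895/3990 ≈ 153.89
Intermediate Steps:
F = 7980 (F = -420*(-19) = 7980)
√(23646 + 298541/F) = √(23646 + 298541/7980) = √(188993621/7980) = √377042273895/3990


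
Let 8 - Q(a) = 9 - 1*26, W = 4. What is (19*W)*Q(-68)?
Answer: 1900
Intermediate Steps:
Q(a) = 25 (Q(a) = 8 - (9 - 1*26) = 8 - (9 - 26) = 8 - 1*(-17) = 8 + 17 = 25)
(19*W)*Q(-68) = (19*4)*25 = 76*25 = 1900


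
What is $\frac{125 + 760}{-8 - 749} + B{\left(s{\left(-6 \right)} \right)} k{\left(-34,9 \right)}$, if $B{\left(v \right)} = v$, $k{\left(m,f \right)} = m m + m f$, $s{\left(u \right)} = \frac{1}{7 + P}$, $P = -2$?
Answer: $\frac{127805}{757} \approx 168.83$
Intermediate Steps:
$s{\left(u \right)} = \frac{1}{5}$ ($s{\left(u \right)} = \frac{1}{7 - 2} = \frac{1}{5}$)
$k{\left(m,f \right)} = m^{2} + f m$
$\frac{125 + 760}{-8 - 749} + B{\left(s{\left(-6 \right)} \right)} k{\left(-34,9 \right)} = \frac{125 + 760}{-8 - 749} + \frac{\left(-34\right) \left(9 - 34\right)}{5} = \frac{885}{-757} + \frac{\left(-34\right) \left(-25\right)}{5} = 885 \left(- \frac{1}{757}\right) + \frac{1}{5} \cdot 850 = - \frac{885}{757} + 170 = \frac{127805}{757}$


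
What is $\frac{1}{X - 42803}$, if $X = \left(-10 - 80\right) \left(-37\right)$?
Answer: $- \frac{1}{39473} \approx -2.5334 \cdot 10^{-5}$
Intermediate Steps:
$X = 3330$ ($X = \left(-10 - 80\right) \left(-37\right) = \left(-90\right) \left(-37\right) = 3330$)
$\frac{1}{X - 42803} = \frac{1}{3330 - 42803} = \frac{1}{-39473} = - \frac{1}{39473}$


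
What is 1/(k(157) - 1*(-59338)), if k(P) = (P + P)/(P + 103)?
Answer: 130/7714097 ≈ 1.6852e-5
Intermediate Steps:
k(P) = 2*P/(103 + P) (k(P) = (2*P)/(103 + P) = 2*P/(103 + P))
1/(k(157) - 1*(-59338)) = 1/(2*157/(103 + 157) - 1*(-59338)) = 1/(2*157/260 + 59338) = 1/(2*157*(1/260) + 59338) = 1/(157/130 + 59338) = 1/(7714097/130) = 130/7714097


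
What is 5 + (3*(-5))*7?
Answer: -100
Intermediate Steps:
5 + (3*(-5))*7 = 5 - 15*7 = 5 - 105 = -100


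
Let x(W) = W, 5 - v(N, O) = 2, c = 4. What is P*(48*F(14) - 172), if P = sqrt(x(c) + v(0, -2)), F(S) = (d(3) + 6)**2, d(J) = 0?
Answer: 1556*sqrt(7) ≈ 4116.8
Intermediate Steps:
v(N, O) = 3 (v(N, O) = 5 - 1*2 = 5 - 2 = 3)
F(S) = 36 (F(S) = (0 + 6)**2 = 6**2 = 36)
P = sqrt(7) (P = sqrt(4 + 3) = sqrt(7) ≈ 2.6458)
P*(48*F(14) - 172) = sqrt(7)*(48*36 - 172) = sqrt(7)*(1728 - 172) = sqrt(7)*1556 = 1556*sqrt(7)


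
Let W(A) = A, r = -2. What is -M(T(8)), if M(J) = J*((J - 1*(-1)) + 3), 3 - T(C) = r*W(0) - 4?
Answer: -77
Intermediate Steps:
T(C) = 7 (T(C) = 3 - (-2*0 - 4) = 3 - (0 - 4) = 3 - 1*(-4) = 3 + 4 = 7)
M(J) = J*(4 + J) (M(J) = J*((J + 1) + 3) = J*((1 + J) + 3) = J*(4 + J))
-M(T(8)) = -7*(4 + 7) = -7*11 = -1*77 = -77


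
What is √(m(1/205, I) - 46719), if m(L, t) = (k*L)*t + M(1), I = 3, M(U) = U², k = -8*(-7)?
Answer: I*√1963289510/205 ≈ 216.14*I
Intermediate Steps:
k = 56
m(L, t) = 1 + 56*L*t (m(L, t) = (56*L)*t + 1² = 56*L*t + 1 = 1 + 56*L*t)
√(m(1/205, I) - 46719) = √((1 + 56*3/205) - 46719) = √((1 + 56*(1/205)*3) - 46719) = √((1 + 168/205) - 46719) = √(373/205 - 46719) = √(-9577022/205) = I*√1963289510/205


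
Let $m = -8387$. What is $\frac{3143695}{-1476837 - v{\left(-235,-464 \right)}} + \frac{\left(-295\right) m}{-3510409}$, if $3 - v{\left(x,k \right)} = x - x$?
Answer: $- \frac{94771619741}{33447176952} \approx -2.8335$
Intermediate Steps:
$v{\left(x,k \right)} = 3$ ($v{\left(x,k \right)} = 3 - \left(x - x\right) = 3 - 0 = 3 + 0 = 3$)
$\frac{3143695}{-1476837 - v{\left(-235,-464 \right)}} + \frac{\left(-295\right) m}{-3510409} = \frac{3143695}{-1476837 - 3} + \frac{\left(-295\right) \left(-8387\right)}{-3510409} = \frac{3143695}{-1476837 - 3} + 2474165 \left(- \frac{1}{3510409}\right) = \frac{3143695}{-1476840} - \frac{2474165}{3510409} = 3143695 \left(- \frac{1}{1476840}\right) - \frac{2474165}{3510409} = - \frac{628739}{295368} - \frac{2474165}{3510409} = - \frac{94771619741}{33447176952}$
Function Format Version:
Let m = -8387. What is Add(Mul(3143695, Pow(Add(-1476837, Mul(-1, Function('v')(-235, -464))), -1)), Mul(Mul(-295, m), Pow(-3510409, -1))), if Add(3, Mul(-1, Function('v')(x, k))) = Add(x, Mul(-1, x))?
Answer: Rational(-94771619741, 33447176952) ≈ -2.8335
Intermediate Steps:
Function('v')(x, k) = 3 (Function('v')(x, k) = Add(3, Mul(-1, Add(x, Mul(-1, x)))) = Add(3, Mul(-1, 0)) = Add(3, 0) = 3)
Add(Mul(3143695, Pow(Add(-1476837, Mul(-1, Function('v')(-235, -464))), -1)), Mul(Mul(-295, m), Pow(-3510409, -1))) = Add(Mul(3143695, Pow(Add(-1476837, Mul(-1, 3)), -1)), Mul(Mul(-295, -8387), Pow(-3510409, -1))) = Add(Mul(3143695, Pow(Add(-1476837, -3), -1)), Mul(2474165, Rational(-1, 3510409))) = Add(Mul(3143695, Pow(-1476840, -1)), Rational(-2474165, 3510409)) = Add(Mul(3143695, Rational(-1, 1476840)), Rational(-2474165, 3510409)) = Add(Rational(-628739, 295368), Rational(-2474165, 3510409)) = Rational(-94771619741, 33447176952)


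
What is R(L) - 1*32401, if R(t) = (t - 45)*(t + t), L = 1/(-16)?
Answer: -4146607/128 ≈ -32395.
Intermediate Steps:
L = -1/16 ≈ -0.062500
R(t) = 2*t*(-45 + t) (R(t) = (-45 + t)*(2*t) = 2*t*(-45 + t))
R(L) - 1*32401 = 2*(-1/16)*(-45 - 1/16) - 1*32401 = 2*(-1/16)*(-721/16) - 32401 = 721/128 - 32401 = -4146607/128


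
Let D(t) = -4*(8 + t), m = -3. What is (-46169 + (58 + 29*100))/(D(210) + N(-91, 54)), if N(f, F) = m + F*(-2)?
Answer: 43211/983 ≈ 43.958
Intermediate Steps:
N(f, F) = -3 - 2*F (N(f, F) = -3 + F*(-2) = -3 - 2*F)
D(t) = -32 - 4*t
(-46169 + (58 + 29*100))/(D(210) + N(-91, 54)) = (-46169 + (58 + 29*100))/((-32 - 4*210) + (-3 - 2*54)) = (-46169 + (58 + 2900))/((-32 - 840) + (-3 - 108)) = (-46169 + 2958)/(-872 - 111) = -43211/(-983) = -43211*(-1/983) = 43211/983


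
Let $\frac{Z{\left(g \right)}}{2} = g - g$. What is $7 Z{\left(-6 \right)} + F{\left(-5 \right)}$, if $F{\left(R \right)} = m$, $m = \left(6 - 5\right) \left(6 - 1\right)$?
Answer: $5$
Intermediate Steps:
$m = 5$ ($m = 1 \cdot 5 = 5$)
$Z{\left(g \right)} = 0$ ($Z{\left(g \right)} = 2 \left(g - g\right) = 2 \cdot 0 = 0$)
$F{\left(R \right)} = 5$
$7 Z{\left(-6 \right)} + F{\left(-5 \right)} = 7 \cdot 0 + 5 = 0 + 5 = 5$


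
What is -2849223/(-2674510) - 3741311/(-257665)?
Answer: 2148063745381/137825523830 ≈ 15.585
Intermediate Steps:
-2849223/(-2674510) - 3741311/(-257665) = -2849223*(-1/2674510) - 3741311*(-1/257665) = 2849223/2674510 + 3741311/257665 = 2148063745381/137825523830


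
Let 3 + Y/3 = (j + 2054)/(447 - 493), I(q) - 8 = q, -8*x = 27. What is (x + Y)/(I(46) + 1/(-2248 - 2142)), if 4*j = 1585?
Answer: -17384400/5452357 ≈ -3.1884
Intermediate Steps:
x = -27/8 (x = -⅛*27 = -27/8 ≈ -3.3750)
I(q) = 8 + q
j = 1585/4 (j = (¼)*1585 = 1585/4 ≈ 396.25)
Y = -31059/184 (Y = -9 + 3*((1585/4 + 2054)/(447 - 493)) = -9 + 3*((9801/4)/(-46)) = -9 + 3*((9801/4)*(-1/46)) = -9 + 3*(-9801/184) = -9 - 29403/184 = -31059/184 ≈ -168.80)
(x + Y)/(I(46) + 1/(-2248 - 2142)) = (-27/8 - 31059/184)/((8 + 46) + 1/(-2248 - 2142)) = -3960/(23*(54 + 1/(-4390))) = -3960/(23*(54 - 1/4390)) = -3960/(23*237059/4390) = -3960/23*4390/237059 = -17384400/5452357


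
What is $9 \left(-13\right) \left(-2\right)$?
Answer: $234$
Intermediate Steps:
$9 \left(-13\right) \left(-2\right) = \left(-117\right) \left(-2\right) = 234$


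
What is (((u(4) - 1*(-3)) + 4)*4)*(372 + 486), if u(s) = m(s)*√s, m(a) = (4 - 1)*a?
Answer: 106392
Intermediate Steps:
m(a) = 3*a
u(s) = 3*s^(3/2) (u(s) = (3*s)*√s = 3*s^(3/2))
(((u(4) - 1*(-3)) + 4)*4)*(372 + 486) = (((3*4^(3/2) - 1*(-3)) + 4)*4)*(372 + 486) = (((3*8 + 3) + 4)*4)*858 = (((24 + 3) + 4)*4)*858 = ((27 + 4)*4)*858 = (31*4)*858 = 124*858 = 106392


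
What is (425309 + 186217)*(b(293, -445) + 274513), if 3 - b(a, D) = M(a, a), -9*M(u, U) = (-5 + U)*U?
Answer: 173607339192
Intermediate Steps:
M(u, U) = -U*(-5 + U)/9 (M(u, U) = -(-5 + U)*U/9 = -U*(-5 + U)/9)
b(a, D) = 3 - a*(5 - a)/9
(425309 + 186217)*(b(293, -445) + 274513) = (425309 + 186217)*((3 + (1/9)*293*(-5 + 293)) + 274513) = 611526*((3 + (1/9)*293*288) + 274513) = 611526*((3 + 9376) + 274513) = 611526*(9379 + 274513) = 611526*283892 = 173607339192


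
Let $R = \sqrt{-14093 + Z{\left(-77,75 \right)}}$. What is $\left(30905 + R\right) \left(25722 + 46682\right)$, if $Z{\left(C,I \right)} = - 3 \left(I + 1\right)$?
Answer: $2237645620 + 72404 i \sqrt{14321} \approx 2.2376 \cdot 10^{9} + 8.6646 \cdot 10^{6} i$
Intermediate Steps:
$Z{\left(C,I \right)} = -3 - 3 I$ ($Z{\left(C,I \right)} = - 3 \left(1 + I\right) = -3 - 3 I$)
$R = i \sqrt{14321}$ ($R = \sqrt{-14093 - 228} = \sqrt{-14321} = i \sqrt{14321} \approx 119.67 i$)
$\left(30905 + R\right) \left(25722 + 46682\right) = \left(30905 + i \sqrt{14321}\right) \left(25722 + 46682\right) = \left(30905 + i \sqrt{14321}\right) 72404 = 2237645620 + 72404 i \sqrt{14321}$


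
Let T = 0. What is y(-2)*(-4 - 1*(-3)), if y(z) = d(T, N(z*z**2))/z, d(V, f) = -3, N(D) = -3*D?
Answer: -3/2 ≈ -1.5000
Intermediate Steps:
y(z) = -3/z
y(-2)*(-4 - 1*(-3)) = (-3/(-2))*(-4 - 1*(-3)) = (-3*(-1/2))*(-4 + 3) = (3/2)*(-1) = -3/2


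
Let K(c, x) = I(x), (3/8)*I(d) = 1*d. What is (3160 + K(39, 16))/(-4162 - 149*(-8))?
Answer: -4804/4455 ≈ -1.0783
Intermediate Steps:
I(d) = 8*d/3 (I(d) = 8*(1*d)/3 = 8*d/3)
K(c, x) = 8*x/3
(3160 + K(39, 16))/(-4162 - 149*(-8)) = (3160 + (8/3)*16)/(-4162 - 149*(-8)) = (3160 + 128/3)/(-4162 + 1192) = (9608/3)/(-2970) = (9608/3)*(-1/2970) = -4804/4455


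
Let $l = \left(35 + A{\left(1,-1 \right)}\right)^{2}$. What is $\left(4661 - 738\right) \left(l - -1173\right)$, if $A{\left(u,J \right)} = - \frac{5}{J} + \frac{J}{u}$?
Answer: $10568562$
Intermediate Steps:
$l = 1521$ ($l = \left(35 - \left(1 - 5\right)\right)^{2} = \left(35 - -4\right)^{2} = \left(35 + \left(5 - 1\right)\right)^{2} = \left(35 + 4\right)^{2} = 39^{2} = 1521$)
$\left(4661 - 738\right) \left(l - -1173\right) = \left(4661 - 738\right) \left(1521 - -1173\right) = 3923 \left(1521 + 1173\right) = 3923 \cdot 2694 = 10568562$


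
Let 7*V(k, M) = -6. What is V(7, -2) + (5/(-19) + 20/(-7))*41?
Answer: -2447/19 ≈ -128.79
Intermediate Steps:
V(k, M) = -6/7 (V(k, M) = (⅐)*(-6) = -6/7)
V(7, -2) + (5/(-19) + 20/(-7))*41 = -6/7 + (5/(-19) + 20/(-7))*41 = -6/7 + (5*(-1/19) + 20*(-⅐))*41 = -6/7 + (-5/19 - 20/7)*41 = -6/7 - 415/133*41 = -6/7 - 17015/133 = -2447/19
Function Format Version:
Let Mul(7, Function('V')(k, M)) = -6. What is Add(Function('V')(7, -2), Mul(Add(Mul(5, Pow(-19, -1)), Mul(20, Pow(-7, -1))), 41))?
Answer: Rational(-2447, 19) ≈ -128.79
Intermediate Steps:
Function('V')(k, M) = Rational(-6, 7) (Function('V')(k, M) = Mul(Rational(1, 7), -6) = Rational(-6, 7))
Add(Function('V')(7, -2), Mul(Add(Mul(5, Pow(-19, -1)), Mul(20, Pow(-7, -1))), 41)) = Add(Rational(-6, 7), Mul(Add(Mul(5, Pow(-19, -1)), Mul(20, Pow(-7, -1))), 41)) = Add(Rational(-6, 7), Mul(Add(Mul(5, Rational(-1, 19)), Mul(20, Rational(-1, 7))), 41)) = Add(Rational(-6, 7), Mul(Add(Rational(-5, 19), Rational(-20, 7)), 41)) = Add(Rational(-6, 7), Mul(Rational(-415, 133), 41)) = Add(Rational(-6, 7), Rational(-17015, 133)) = Rational(-2447, 19)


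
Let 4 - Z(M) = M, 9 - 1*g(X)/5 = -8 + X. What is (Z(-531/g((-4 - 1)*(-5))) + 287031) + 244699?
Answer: 21268829/40 ≈ 5.3172e+5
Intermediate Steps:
g(X) = 85 - 5*X (g(X) = 45 - 5*(-8 + X) = 45 + (40 - 5*X) = 85 - 5*X)
Z(M) = 4 - M
(Z(-531/g((-4 - 1)*(-5))) + 287031) + 244699 = ((4 - (-531)/(85 - 5*(-4 - 1)*(-5))) + 287031) + 244699 = ((4 - (-531)/(85 - (-25)*(-5))) + 287031) + 244699 = ((4 - (-531)/(85 - 5*25)) + 287031) + 244699 = ((4 - (-531)/(85 - 125)) + 287031) + 244699 = ((4 - (-531)/(-40)) + 287031) + 244699 = ((4 - (-531)*(-1)/40) + 287031) + 244699 = ((4 - 1*531/40) + 287031) + 244699 = ((4 - 531/40) + 287031) + 244699 = (-371/40 + 287031) + 244699 = 11480869/40 + 244699 = 21268829/40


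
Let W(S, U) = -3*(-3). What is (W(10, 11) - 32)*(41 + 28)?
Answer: -1587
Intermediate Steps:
W(S, U) = 9
(W(10, 11) - 32)*(41 + 28) = (9 - 32)*(41 + 28) = -23*69 = -1587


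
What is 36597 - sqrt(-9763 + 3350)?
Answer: 36597 - 11*I*sqrt(53) ≈ 36597.0 - 80.081*I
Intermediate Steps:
36597 - sqrt(-9763 + 3350) = 36597 - sqrt(-6413) = 36597 - 11*I*sqrt(53)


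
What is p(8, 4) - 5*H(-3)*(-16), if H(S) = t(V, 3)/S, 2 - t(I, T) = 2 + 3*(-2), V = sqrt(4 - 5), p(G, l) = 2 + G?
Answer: -150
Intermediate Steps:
V = I (V = sqrt(-1) = I ≈ 1.0*I)
t(I, T) = 6 (t(I, T) = 2 - (2 + 3*(-2)) = 2 - (2 - 6) = 2 - 1*(-4) = 2 + 4 = 6)
H(S) = 6/S
p(8, 4) - 5*H(-3)*(-16) = (2 + 8) - 30/(-3)*(-16) = 10 - 30*(-1)/3*(-16) = 10 - 5*(-2)*(-16) = 10 + 10*(-16) = 10 - 160 = -150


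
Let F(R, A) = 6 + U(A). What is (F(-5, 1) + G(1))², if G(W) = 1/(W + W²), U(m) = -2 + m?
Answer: 121/4 ≈ 30.250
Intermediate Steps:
F(R, A) = 4 + A (F(R, A) = 6 + (-2 + A) = 4 + A)
(F(-5, 1) + G(1))² = ((4 + 1) + 1/(1*(1 + 1)))² = (5 + 1/2)² = (5 + 1*(½))² = (5 + ½)² = (11/2)² = 121/4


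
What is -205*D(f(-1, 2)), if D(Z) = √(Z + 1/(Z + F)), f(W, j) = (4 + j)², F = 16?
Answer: -205*√24349/26 ≈ -1230.3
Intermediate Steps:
D(Z) = √(Z + 1/(16 + Z)) (D(Z) = √(Z + 1/(Z + 16)) = √(Z + 1/(16 + Z)))
-205*D(f(-1, 2)) = -205*√(1 + (4 + 2)²*(16 + (4 + 2)²))/√(16 + (4 + 2)²) = -205*√(1 + 6²*(16 + 6²))/√(16 + 6²) = -205*√(1 + 36*(16 + 36))/√(16 + 36) = -205*√13*√(1 + 36*52)/26 = -205*√13*√(1 + 1872)/26 = -205*√24349/26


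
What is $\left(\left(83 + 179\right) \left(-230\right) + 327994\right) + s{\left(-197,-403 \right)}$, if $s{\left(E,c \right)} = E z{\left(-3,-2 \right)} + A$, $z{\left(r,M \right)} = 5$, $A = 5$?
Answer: $266754$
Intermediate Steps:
$s{\left(E,c \right)} = 5 + 5 E$ ($s{\left(E,c \right)} = E 5 + 5 = 5 E + 5 = 5 + 5 E$)
$\left(\left(83 + 179\right) \left(-230\right) + 327994\right) + s{\left(-197,-403 \right)} = \left(\left(83 + 179\right) \left(-230\right) + 327994\right) + \left(5 + 5 \left(-197\right)\right) = \left(262 \left(-230\right) + 327994\right) + \left(5 - 985\right) = \left(-60260 + 327994\right) - 980 = 267734 - 980 = 266754$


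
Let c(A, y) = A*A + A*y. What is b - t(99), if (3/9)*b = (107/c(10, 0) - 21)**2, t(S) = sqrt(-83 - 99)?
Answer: 11916147/10000 - I*sqrt(182) ≈ 1191.6 - 13.491*I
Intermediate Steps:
t(S) = I*sqrt(182) (t(S) = sqrt(-182) = I*sqrt(182))
c(A, y) = A**2 + A*y
b = 11916147/10000 (b = 3*(107/((10*(10 + 0))) - 21)**2 = 3*(107/((10*10)) - 21)**2 = 3*(107/100 - 21)**2 = 3*(-1993/100)**2 = 3*(3972049/10000) = 11916147/10000 ≈ 1191.6)
b - t(99) = 11916147/10000 - I*sqrt(182)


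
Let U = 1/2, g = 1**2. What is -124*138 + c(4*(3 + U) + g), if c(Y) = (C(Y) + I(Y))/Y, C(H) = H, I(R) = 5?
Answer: -51332/3 ≈ -17111.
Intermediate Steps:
g = 1
U = 1/2 ≈ 0.50000
c(Y) = (5 + Y)/Y (c(Y) = (Y + 5)/Y = (5 + Y)/Y)
-124*138 + c(4*(3 + U) + g) = -124*138 + (5 + (4*(3 + 1/2) + 1))/(4*(3 + 1/2) + 1) = -17112 + (5 + (4*(7/2) + 1))/(4*(7/2) + 1) = -17112 + (5 + (14 + 1))/(14 + 1) = -17112 + (5 + 15)/15 = -17112 + (1/15)*20 = -17112 + 4/3 = -51332/3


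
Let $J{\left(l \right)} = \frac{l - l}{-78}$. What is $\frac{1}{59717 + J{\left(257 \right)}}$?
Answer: $\frac{1}{59717} \approx 1.6746 \cdot 10^{-5}$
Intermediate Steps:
$J{\left(l \right)} = 0$ ($J{\left(l \right)} = 0 \left(- \frac{1}{78}\right) = 0$)
$\frac{1}{59717 + J{\left(257 \right)}} = \frac{1}{59717 + 0} = \frac{1}{59717}$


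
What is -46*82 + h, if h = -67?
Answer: -3839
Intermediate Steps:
-46*82 + h = -46*82 - 67 = -3772 - 67 = -3839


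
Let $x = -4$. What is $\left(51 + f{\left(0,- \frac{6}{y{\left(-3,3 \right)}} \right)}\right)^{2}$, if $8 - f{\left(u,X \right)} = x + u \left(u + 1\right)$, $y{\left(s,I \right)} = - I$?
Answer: $3969$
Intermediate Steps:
$f{\left(u,X \right)} = 12 - u \left(1 + u\right)$ ($f{\left(u,X \right)} = 8 - \left(-4 + u \left(u + 1\right)\right) = 8 - \left(-4 + u \left(1 + u\right)\right) = 12 - u \left(1 + u\right)$)
$\left(51 + f{\left(0,- \frac{6}{y{\left(-3,3 \right)}} \right)}\right)^{2} = \left(51 - -12\right)^{2} = \left(51 + \left(12 + 0 - 0\right)\right)^{2} = \left(51 + \left(12 + 0 + 0\right)\right)^{2} = \left(51 + 12\right)^{2} = 63^{2} = 3969$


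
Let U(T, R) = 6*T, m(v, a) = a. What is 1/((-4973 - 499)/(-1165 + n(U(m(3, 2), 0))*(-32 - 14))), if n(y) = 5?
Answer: 155/608 ≈ 0.25493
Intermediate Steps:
1/((-4973 - 499)/(-1165 + n(U(m(3, 2), 0))*(-32 - 14))) = 1/((-4973 - 499)/(-1165 + 5*(-32 - 14))) = 1/(-5472/(-1165 + 5*(-46))) = 1/(-5472/(-1165 - 230)) = 1/(-5472/(-1395)) = 1/(-5472*(-1/1395)) = 1/(608/155) = 155/608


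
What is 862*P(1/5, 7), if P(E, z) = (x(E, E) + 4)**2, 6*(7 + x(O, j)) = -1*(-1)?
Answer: 124559/18 ≈ 6919.9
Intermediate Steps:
x(O, j) = -41/6 (x(O, j) = -7 + (-1*(-1))/6 = -7 + (1/6)*1 = -7 + 1/6 = -41/6)
P(E, z) = 289/36 (P(E, z) = (-41/6 + 4)**2 = (-17/6)**2 = 289/36)
862*P(1/5, 7) = 862*(289/36) = 124559/18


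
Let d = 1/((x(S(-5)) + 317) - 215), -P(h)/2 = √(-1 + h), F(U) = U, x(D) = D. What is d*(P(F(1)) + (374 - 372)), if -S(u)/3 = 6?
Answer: 1/42 ≈ 0.023810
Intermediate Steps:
S(u) = -18 (S(u) = -3*6 = -18)
P(h) = -2*√(-1 + h)
d = 1/84 (d = 1/((-18 + 317) - 215) = 1/(299 - 215) = 1/84 ≈ 0.011905)
d*(P(F(1)) + (374 - 372)) = (-2*√(-1 + 1) + (374 - 372))/84 = (-2*√0 + 2)/84 = (-2*0 + 2)/84 = (0 + 2)/84 = (1/84)*2 = 1/42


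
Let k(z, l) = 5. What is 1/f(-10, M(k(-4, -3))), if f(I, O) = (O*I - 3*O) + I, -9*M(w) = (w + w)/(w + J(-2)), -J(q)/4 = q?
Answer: -9/80 ≈ -0.11250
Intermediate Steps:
J(q) = -4*q
M(w) = -2*w/(9*(8 + w)) (M(w) = -(w + w)/(9*(w - 4*(-2))) = -2*w/(9*(w + 8)) = -2*w/(9*(8 + w)))
f(I, O) = I - 3*O + I*O (f(I, O) = (I*O - 3*O) + I = (-3*O + I*O) + I = I - 3*O + I*O)
1/f(-10, M(k(-4, -3))) = 1/(-10 - (-6)*5/(72 + 9*5) - (-20)*5/(72 + 9*5)) = 1/(-10 - (-6)*5/(72 + 45) - (-20)*5/(72 + 45)) = 1/(-10 - (-6)*5/117 - (-20)*5/117) = 1/(-10 - 3*(-10/117) - 10*(-10/117)) = 1/(-10 + 10/39 + 100/117) = 1/(-80/9) = -9/80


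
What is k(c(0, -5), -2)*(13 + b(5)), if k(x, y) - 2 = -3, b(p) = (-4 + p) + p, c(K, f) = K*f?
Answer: -19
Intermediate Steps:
b(p) = -4 + 2*p
k(x, y) = -1 (k(x, y) = 2 - 3 = -1)
k(c(0, -5), -2)*(13 + b(5)) = -(13 + (-4 + 2*5)) = -(13 + (-4 + 10)) = -(13 + 6) = -1*19 = -19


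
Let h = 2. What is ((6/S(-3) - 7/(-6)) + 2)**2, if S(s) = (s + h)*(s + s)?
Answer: 625/36 ≈ 17.361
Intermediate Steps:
S(s) = 2*s*(2 + s) (S(s) = (s + 2)*(s + s) = (2 + s)*(2*s) = 2*s*(2 + s))
((6/S(-3) - 7/(-6)) + 2)**2 = ((6/((2*(-3)*(2 - 3))) - 7/(-6)) + 2)**2 = ((6/((2*(-3)*(-1))) - 7*(-1/6)) + 2)**2 = ((6/6 + 7/6) + 2)**2 = ((6*(1/6) + 7/6) + 2)**2 = ((1 + 7/6) + 2)**2 = (13/6 + 2)**2 = (25/6)**2 = 625/36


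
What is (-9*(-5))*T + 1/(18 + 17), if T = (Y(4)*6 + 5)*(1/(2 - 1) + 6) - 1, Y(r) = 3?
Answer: 252001/35 ≈ 7200.0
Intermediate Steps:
T = 160 (T = (3*6 + 5)*(1/(2 - 1) + 6) - 1 = (18 + 5)*(1/1 + 6) - 1 = 23*(1 + 6) - 1 = 23*7 - 1 = 161 - 1 = 160)
(-9*(-5))*T + 1/(18 + 17) = -9*(-5)*160 + 1/(18 + 17) = 45*160 + 1/35 = 7200 + 1/35 = 252001/35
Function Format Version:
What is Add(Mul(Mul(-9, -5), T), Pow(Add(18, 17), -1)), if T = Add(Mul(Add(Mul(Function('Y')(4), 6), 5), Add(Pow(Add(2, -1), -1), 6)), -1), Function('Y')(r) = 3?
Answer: Rational(252001, 35) ≈ 7200.0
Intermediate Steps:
T = 160 (T = Add(Mul(Add(Mul(3, 6), 5), Add(Pow(Add(2, -1), -1), 6)), -1) = Add(Mul(Add(18, 5), Add(Pow(1, -1), 6)), -1) = Add(Mul(23, Add(1, 6)), -1) = Add(Mul(23, 7), -1) = Add(161, -1) = 160)
Add(Mul(Mul(-9, -5), T), Pow(Add(18, 17), -1)) = Add(Mul(Mul(-9, -5), 160), Pow(Add(18, 17), -1)) = Add(Mul(45, 160), Pow(35, -1)) = Add(7200, Rational(1, 35)) = Rational(252001, 35)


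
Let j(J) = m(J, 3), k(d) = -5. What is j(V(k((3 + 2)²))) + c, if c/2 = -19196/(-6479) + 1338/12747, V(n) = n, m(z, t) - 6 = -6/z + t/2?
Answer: 4084115337/275292710 ≈ 14.836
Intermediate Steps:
m(z, t) = 6 + t/2 - 6/z (m(z, t) = 6 + (-6/z + t/2) = 6 + (t/2 - 6/z) = 6 + t/2 - 6/z)
j(J) = 15/2 - 6/J (j(J) = 6 + (½)*3 - 6/J = 6 + 3/2 - 6/J = 15/2 - 6/J)
c = 168906876/27529271 (c = 2*(-19196/(-6479) + 1338/12747) = 2*(-19196*(-1/6479) + 1338*(1/12747)) = 2*(19196/6479 + 446/4249) = 2*(84453438/27529271) = 168906876/27529271 ≈ 6.1355)
j(V(k((3 + 2)²))) + c = (15/2 - 6/(-5)) + 168906876/27529271 = (15/2 - 6*(-⅕)) + 168906876/27529271 = (15/2 + 6/5) + 168906876/27529271 = 87/10 + 168906876/27529271 = 4084115337/275292710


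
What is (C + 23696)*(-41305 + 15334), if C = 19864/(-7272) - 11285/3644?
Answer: -679325433772843/1104132 ≈ -6.1526e+8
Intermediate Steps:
C = -19306117/3312396 (C = 19864*(-1/7272) - 11285*1/3644 = -2483/909 - 11285/3644 = -19306117/3312396 ≈ -5.8284)
(C + 23696)*(-41305 + 15334) = (-19306117/3312396 + 23696)*(-41305 + 15334) = (78471229499/3312396)*(-25971) = -679325433772843/1104132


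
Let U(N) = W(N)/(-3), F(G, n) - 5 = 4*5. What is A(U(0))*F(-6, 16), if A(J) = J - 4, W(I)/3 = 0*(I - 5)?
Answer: -100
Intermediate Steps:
F(G, n) = 25 (F(G, n) = 5 + 4*5 = 5 + 20 = 25)
W(I) = 0 (W(I) = 3*(0*(I - 5)) = 3*(0*(-5 + I)) = 3*0 = 0)
U(N) = 0 (U(N) = 0/(-3) = 0*(-1/3) = 0)
A(J) = -4 + J
A(U(0))*F(-6, 16) = (-4 + 0)*25 = -4*25 = -100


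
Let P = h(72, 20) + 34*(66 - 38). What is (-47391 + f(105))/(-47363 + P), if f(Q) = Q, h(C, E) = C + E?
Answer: 47286/46319 ≈ 1.0209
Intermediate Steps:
P = 1044 (P = (72 + 20) + 34*(66 - 38) = 92 + 34*28 = 92 + 952 = 1044)
(-47391 + f(105))/(-47363 + P) = (-47391 + 105)/(-47363 + 1044) = -47286/(-46319) = -47286*(-1/46319) = 47286/46319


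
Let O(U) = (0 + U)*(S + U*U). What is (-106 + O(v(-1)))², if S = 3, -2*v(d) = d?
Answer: 697225/64 ≈ 10894.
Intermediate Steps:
v(d) = -d/2
O(U) = U*(3 + U²) (O(U) = (0 + U)*(3 + U*U) = U*(3 + U²))
(-106 + O(v(-1)))² = (-106 + (-½*(-1))*(3 + (-½*(-1))²))² = (-106 + (3 + (½)²)/2)² = (-106 + (3 + ¼)/2)² = (-106 + (½)*(13/4))² = (-106 + 13/8)² = (-835/8)² = 697225/64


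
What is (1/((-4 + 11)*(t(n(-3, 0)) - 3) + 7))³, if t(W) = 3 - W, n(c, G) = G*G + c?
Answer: 1/21952 ≈ 4.5554e-5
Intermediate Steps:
n(c, G) = c + G² (n(c, G) = G² + c = c + G²)
(1/((-4 + 11)*(t(n(-3, 0)) - 3) + 7))³ = (1/((-4 + 11)*((3 - (-3 + 0²)) - 3) + 7))³ = (1/(7*((3 - (-3 + 0)) - 3) + 7))³ = (1/(7*((3 - 1*(-3)) - 3) + 7))³ = (1/(7*((3 + 3) - 3) + 7))³ = (1/(7*(6 - 3) + 7))³ = (1/(7*3 + 7))³ = (1/(21 + 7))³ = (1/28)³ = 1/21952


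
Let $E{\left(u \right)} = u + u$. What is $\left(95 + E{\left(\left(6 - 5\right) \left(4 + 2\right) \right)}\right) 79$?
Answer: $8453$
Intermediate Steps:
$E{\left(u \right)} = 2 u$
$\left(95 + E{\left(\left(6 - 5\right) \left(4 + 2\right) \right)}\right) 79 = \left(95 + 2 \left(6 - 5\right) \left(4 + 2\right)\right) 79 = \left(95 + 2 \cdot 1 \cdot 6\right) 79 = \left(95 + 2 \cdot 6\right) 79 = \left(95 + 12\right) 79 = 107 \cdot 79 = 8453$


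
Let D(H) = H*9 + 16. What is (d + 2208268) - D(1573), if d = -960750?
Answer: 1233345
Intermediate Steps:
D(H) = 16 + 9*H (D(H) = 9*H + 16 = 16 + 9*H)
(d + 2208268) - D(1573) = (-960750 + 2208268) - (16 + 9*1573) = 1247518 - (16 + 14157) = 1247518 - 1*14173 = 1247518 - 14173 = 1233345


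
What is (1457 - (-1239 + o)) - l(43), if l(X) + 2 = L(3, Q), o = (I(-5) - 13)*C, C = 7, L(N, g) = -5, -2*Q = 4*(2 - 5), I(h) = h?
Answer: 2829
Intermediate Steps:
Q = 6 (Q = -2*(2 - 5) = -2*(-3) = -½*(-12) = 6)
o = -126 (o = (-5 - 13)*7 = -18*7 = -126)
l(X) = -7 (l(X) = -2 - 5 = -7)
(1457 - (-1239 + o)) - l(43) = (1457 - (-1239 - 126)) - 1*(-7) = (1457 - 1*(-1365)) + 7 = (1457 + 1365) + 7 = 2822 + 7 = 2829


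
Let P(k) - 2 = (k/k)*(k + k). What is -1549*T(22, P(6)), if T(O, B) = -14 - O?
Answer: 55764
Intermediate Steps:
P(k) = 2 + 2*k (P(k) = 2 + (k/k)*(k + k) = 2 + 1*(2*k) = 2 + 2*k)
-1549*T(22, P(6)) = -1549*(-14 - 1*22) = -1549*(-14 - 22) = -1549*(-36) = 55764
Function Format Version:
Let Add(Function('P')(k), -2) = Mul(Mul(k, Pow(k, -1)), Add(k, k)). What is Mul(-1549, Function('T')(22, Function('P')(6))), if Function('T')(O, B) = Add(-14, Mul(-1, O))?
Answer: 55764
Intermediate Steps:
Function('P')(k) = Add(2, Mul(2, k)) (Function('P')(k) = Add(2, Mul(Mul(k, Pow(k, -1)), Add(k, k))) = Add(2, Mul(1, Mul(2, k))) = Add(2, Mul(2, k)))
Mul(-1549, Function('T')(22, Function('P')(6))) = Mul(-1549, Add(-14, Mul(-1, 22))) = Mul(-1549, Add(-14, -22)) = Mul(-1549, -36) = 55764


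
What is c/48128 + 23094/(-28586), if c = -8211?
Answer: -673093839/687893504 ≈ -0.97849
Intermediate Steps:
c/48128 + 23094/(-28586) = -8211/48128 + 23094/(-28586) = -8211*1/48128 + 23094*(-1/28586) = -8211/48128 - 11547/14293 = -673093839/687893504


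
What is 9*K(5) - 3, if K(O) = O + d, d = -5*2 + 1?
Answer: -39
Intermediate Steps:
d = -9 (d = -10 + 1 = -9)
K(O) = -9 + O (K(O) = O - 9 = -9 + O)
9*K(5) - 3 = 9*(-9 + 5) - 3 = 9*(-4) - 3 = -36 - 3 = -39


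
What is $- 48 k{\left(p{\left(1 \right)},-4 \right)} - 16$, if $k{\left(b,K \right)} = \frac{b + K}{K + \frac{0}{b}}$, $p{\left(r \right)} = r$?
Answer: $-52$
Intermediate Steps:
$k{\left(b,K \right)} = \frac{K + b}{K}$ ($k{\left(b,K \right)} = \frac{K + b}{K + 0} = \frac{K + b}{K}$)
$- 48 k{\left(p{\left(1 \right)},-4 \right)} - 16 = - 48 \frac{-4 + 1}{-4} - 16 = - 48 \left(\left(- \frac{1}{4}\right) \left(-3\right)\right) - 16 = \left(-48\right) \frac{3}{4} - 16 = -36 - 16 = -52$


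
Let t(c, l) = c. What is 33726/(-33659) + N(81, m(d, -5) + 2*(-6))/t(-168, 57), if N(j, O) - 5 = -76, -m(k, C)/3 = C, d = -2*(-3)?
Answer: -3276179/5654712 ≈ -0.57937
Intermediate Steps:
d = 6
m(k, C) = -3*C
N(j, O) = -71 (N(j, O) = 5 - 76 = -71)
33726/(-33659) + N(81, m(d, -5) + 2*(-6))/t(-168, 57) = 33726/(-33659) - 71/(-168) = 33726*(-1/33659) - 71*(-1/168) = -33726/33659 + 71/168 = -3276179/5654712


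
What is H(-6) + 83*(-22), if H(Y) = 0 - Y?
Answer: -1820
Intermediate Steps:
H(Y) = -Y
H(-6) + 83*(-22) = -1*(-6) + 83*(-22) = 6 - 1826 = -1820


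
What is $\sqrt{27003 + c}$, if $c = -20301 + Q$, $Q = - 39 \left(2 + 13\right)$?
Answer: $\sqrt{6117} \approx 78.211$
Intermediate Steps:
$Q = -585$ ($Q = \left(-39\right) 15 = -585$)
$c = -20886$ ($c = -20301 - 585 = -20886$)
$\sqrt{27003 + c} = \sqrt{27003 - 20886} = \sqrt{6117}$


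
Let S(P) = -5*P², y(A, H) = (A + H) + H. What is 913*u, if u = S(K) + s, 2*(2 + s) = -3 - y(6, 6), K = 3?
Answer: -104995/2 ≈ -52498.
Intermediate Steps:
y(A, H) = A + 2*H
s = -25/2 (s = -2 + (-3 - (6 + 2*6))/2 = -2 + (-3 - (6 + 12))/2 = -2 + (-3 - 1*18)/2 = -2 + (-3 - 18)/2 = -2 + (½)*(-21) = -2 - 21/2 = -25/2 ≈ -12.500)
u = -115/2 (u = -5*3² - 25/2 = -5*9 - 25/2 = -45 - 25/2 = -115/2 ≈ -57.500)
913*u = 913*(-115/2) = -104995/2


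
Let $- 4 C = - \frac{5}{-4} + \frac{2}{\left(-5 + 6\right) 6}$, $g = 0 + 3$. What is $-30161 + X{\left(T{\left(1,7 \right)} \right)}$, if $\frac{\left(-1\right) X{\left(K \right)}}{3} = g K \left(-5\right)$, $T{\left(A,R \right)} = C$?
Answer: $- \frac{482861}{16} \approx -30179.0$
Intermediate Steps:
$g = 3$
$C = - \frac{19}{48}$ ($C = - \frac{- \frac{5}{-4} + \frac{2}{\left(-5 + 6\right) 6}}{4} = - \frac{\left(-5\right) \left(- \frac{1}{4}\right) + \frac{2}{1 \cdot 6}}{4} = - \frac{\frac{5}{4} + \frac{2}{6}}{4} = - \frac{\frac{5}{4} + 2 \cdot \frac{1}{6}}{4} = - \frac{\frac{5}{4} + \frac{1}{3}}{4} = \left(- \frac{1}{4}\right) \frac{19}{12} = - \frac{19}{48} \approx -0.39583$)
$T{\left(A,R \right)} = - \frac{19}{48}$
$X{\left(K \right)} = 45 K$ ($X{\left(K \right)} = - 3 \cdot 3 K \left(-5\right) = - 3 \left(- 15 K\right) = 45 K$)
$-30161 + X{\left(T{\left(1,7 \right)} \right)} = -30161 + 45 \left(- \frac{19}{48}\right) = -30161 - \frac{285}{16} = - \frac{482861}{16}$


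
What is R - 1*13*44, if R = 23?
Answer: -549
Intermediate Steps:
R - 1*13*44 = 23 - 1*13*44 = 23 - 13*44 = 23 - 572 = -549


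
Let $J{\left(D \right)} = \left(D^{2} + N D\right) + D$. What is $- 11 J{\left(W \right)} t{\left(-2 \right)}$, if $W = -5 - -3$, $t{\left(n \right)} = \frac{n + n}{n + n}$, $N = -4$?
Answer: $-110$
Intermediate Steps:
$t{\left(n \right)} = 1$ ($t{\left(n \right)} = \frac{2 n}{2 n} = 2 n \frac{1}{2 n} = 1$)
$W = -2$ ($W = -5 + 3 = -2$)
$J{\left(D \right)} = D^{2} - 3 D$ ($J{\left(D \right)} = \left(D^{2} - 4 D\right) + D = D^{2} - 3 D$)
$- 11 J{\left(W \right)} t{\left(-2 \right)} = - 11 \left(- 2 \left(-3 - 2\right)\right) 1 = - 11 \left(\left(-2\right) \left(-5\right)\right) 1 = \left(-11\right) 10 \cdot 1 = \left(-110\right) 1 = -110$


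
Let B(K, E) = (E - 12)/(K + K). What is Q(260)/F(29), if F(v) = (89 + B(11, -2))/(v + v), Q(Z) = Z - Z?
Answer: 0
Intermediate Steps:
B(K, E) = (-12 + E)/(2*K) (B(K, E) = (-12 + E)/((2*K)) = (-12 + E)*(1/(2*K)) = (-12 + E)/(2*K))
Q(Z) = 0
F(v) = 486/(11*v) (F(v) = (89 + (½)*(-12 - 2)/11)/(v + v) = (89 + (½)*(1/11)*(-14))/((2*v)) = (89 - 7/11)*(1/(2*v)) = 972*(1/(2*v))/11 = 486/(11*v))
Q(260)/F(29) = 0/(((486/11)/29)) = 0/(((486/11)*(1/29))) = 0/(486/319) = 0*(319/486) = 0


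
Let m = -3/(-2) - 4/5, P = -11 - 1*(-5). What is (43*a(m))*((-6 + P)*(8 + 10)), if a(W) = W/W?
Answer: -9288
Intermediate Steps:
P = -6 (P = -11 + 5 = -6)
m = 7/10 (m = -3*(-½) - 4*⅕ = 3/2 - ⅘ = 7/10 ≈ 0.70000)
a(W) = 1
(43*a(m))*((-6 + P)*(8 + 10)) = (43*1)*((-6 - 6)*(8 + 10)) = 43*(-12*18) = 43*(-216) = -9288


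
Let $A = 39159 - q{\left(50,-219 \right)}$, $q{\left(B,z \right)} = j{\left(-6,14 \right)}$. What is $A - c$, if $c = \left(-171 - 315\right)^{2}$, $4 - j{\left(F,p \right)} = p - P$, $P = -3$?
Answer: $-197024$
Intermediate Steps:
$j{\left(F,p \right)} = 1 - p$ ($j{\left(F,p \right)} = 4 - \left(p - -3\right) = 4 - \left(p + 3\right) = 4 - \left(3 + p\right) = 1 - p$)
$q{\left(B,z \right)} = -13$ ($q{\left(B,z \right)} = 1 - 14 = -13$)
$c = 236196$ ($c = \left(-486\right)^{2} = 236196$)
$A = 39172$ ($A = 39159 - -13 = 39159 + 13 = 39172$)
$A - c = 39172 - 236196 = -197024$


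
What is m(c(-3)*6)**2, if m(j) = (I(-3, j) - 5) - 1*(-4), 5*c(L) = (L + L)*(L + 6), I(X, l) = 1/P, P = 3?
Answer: 4/9 ≈ 0.44444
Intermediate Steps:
I(X, l) = 1/3
c(L) = 2*L*(6 + L)/5 (c(L) = ((L + L)*(L + 6))/5 = ((2*L)*(6 + L))/5 = (2*L*(6 + L))/5 = 2*L*(6 + L)/5)
m(j) = -2/3 (m(j) = (1/3 - 5) - 1*(-4) = -14/3 + 4 = -2/3)
m(c(-3)*6)**2 = (-2/3)**2 = 4/9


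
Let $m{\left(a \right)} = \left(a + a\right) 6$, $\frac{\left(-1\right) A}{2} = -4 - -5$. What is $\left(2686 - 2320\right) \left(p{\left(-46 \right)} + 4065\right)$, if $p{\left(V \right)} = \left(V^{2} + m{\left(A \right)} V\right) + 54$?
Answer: $2686074$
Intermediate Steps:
$A = -2$ ($A = - 2 \left(-4 - -5\right) = - 2 \left(-4 + 5\right) = \left(-2\right) 1 = -2$)
$m{\left(a \right)} = 12 a$ ($m{\left(a \right)} = 2 a 6 = 12 a$)
$p{\left(V \right)} = 54 + V^{2} - 24 V$ ($p{\left(V \right)} = \left(V^{2} + 12 \left(-2\right) V\right) + 54 = \left(V^{2} - 24 V\right) + 54 = 54 + V^{2} - 24 V$)
$\left(2686 - 2320\right) \left(p{\left(-46 \right)} + 4065\right) = \left(2686 - 2320\right) \left(\left(54 + \left(-46\right)^{2} - -1104\right) + 4065\right) = 366 \left(\left(54 + 2116 + 1104\right) + 4065\right) = 366 \left(3274 + 4065\right) = 366 \cdot 7339 = 2686074$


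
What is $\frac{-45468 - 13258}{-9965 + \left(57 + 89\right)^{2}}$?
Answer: $- \frac{58726}{11351} \approx -5.1736$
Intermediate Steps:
$\frac{-45468 - 13258}{-9965 + \left(57 + 89\right)^{2}} = - \frac{58726}{-9965 + 146^{2}} = - \frac{58726}{-9965 + 21316} = - \frac{58726}{11351}$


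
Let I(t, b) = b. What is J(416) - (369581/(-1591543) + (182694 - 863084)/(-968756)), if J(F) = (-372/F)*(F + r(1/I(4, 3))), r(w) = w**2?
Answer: -44805843452638217/120261712779624 ≈ -372.57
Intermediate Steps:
J(F) = -372*(1/9 + F)/F (J(F) = (-372/F)*(F + (1/3)**2) = (-372/F)*(F + 1/9) = (-372/F)*(1/9 + F) = -372*(1/9 + F)/F)
J(416) - (369581/(-1591543) + (182694 - 863084)/(-968756)) = (-372 - 124/3/416) - (369581/(-1591543) + (182694 - 863084)/(-968756)) = (-372 - 124/3*1/416) - (369581*(-1/1591543) - 680390*(-1/968756)) = (-372 - 31/312) - (-369581/1591543 + 340195/484378) = -116095/312 - 1*362418065267/770908415254 = -116095/312 - 362418065267/770908415254 = -44805843452638217/120261712779624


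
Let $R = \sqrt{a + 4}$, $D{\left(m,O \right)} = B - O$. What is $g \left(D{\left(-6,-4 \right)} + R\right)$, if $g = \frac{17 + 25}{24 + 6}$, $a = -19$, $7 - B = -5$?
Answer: $\frac{112}{5} + \frac{7 i \sqrt{15}}{5} \approx 22.4 + 5.4222 i$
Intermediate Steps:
$B = 12$ ($B = 7 - -5 = 7 + 5 = 12$)
$D{\left(m,O \right)} = 12 - O$
$R = i \sqrt{15}$ ($R = \sqrt{-19 + 4} = \sqrt{-15} = i \sqrt{15} \approx 3.873 i$)
$g = \frac{7}{5}$ ($g = \frac{42}{30} = 42 \cdot \frac{1}{30} = \frac{7}{5} \approx 1.4$)
$g \left(D{\left(-6,-4 \right)} + R\right) = \frac{7 \left(\left(12 - -4\right) + i \sqrt{15}\right)}{5} = \frac{7 \left(\left(12 + 4\right) + i \sqrt{15}\right)}{5} = \frac{7 \left(16 + i \sqrt{15}\right)}{5} = \frac{112}{5} + \frac{7 i \sqrt{15}}{5}$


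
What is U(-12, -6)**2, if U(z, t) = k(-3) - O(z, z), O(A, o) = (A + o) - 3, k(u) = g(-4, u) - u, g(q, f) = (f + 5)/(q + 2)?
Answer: 841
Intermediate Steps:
g(q, f) = (5 + f)/(2 + q)
k(u) = -5/2 - 3*u/2 (k(u) = (5 + u)/(2 - 4) - u = (5 + u)/(-2) - u = -(5 + u)/2 - u = (-5/2 - u/2) - u = -5/2 - 3*u/2)
O(A, o) = -3 + A + o
U(z, t) = 5 - 2*z (U(z, t) = (-5/2 - 3/2*(-3)) - (-3 + z + z) = (-5/2 + 9/2) - (-3 + 2*z) = 2 + (3 - 2*z) = 5 - 2*z)
U(-12, -6)**2 = (5 - 2*(-12))**2 = (5 + 24)**2 = 29**2 = 841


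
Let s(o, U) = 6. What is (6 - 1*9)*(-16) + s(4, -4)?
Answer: 54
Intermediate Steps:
(6 - 1*9)*(-16) + s(4, -4) = (6 - 1*9)*(-16) + 6 = (6 - 9)*(-16) + 6 = -3*(-16) + 6 = 48 + 6 = 54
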